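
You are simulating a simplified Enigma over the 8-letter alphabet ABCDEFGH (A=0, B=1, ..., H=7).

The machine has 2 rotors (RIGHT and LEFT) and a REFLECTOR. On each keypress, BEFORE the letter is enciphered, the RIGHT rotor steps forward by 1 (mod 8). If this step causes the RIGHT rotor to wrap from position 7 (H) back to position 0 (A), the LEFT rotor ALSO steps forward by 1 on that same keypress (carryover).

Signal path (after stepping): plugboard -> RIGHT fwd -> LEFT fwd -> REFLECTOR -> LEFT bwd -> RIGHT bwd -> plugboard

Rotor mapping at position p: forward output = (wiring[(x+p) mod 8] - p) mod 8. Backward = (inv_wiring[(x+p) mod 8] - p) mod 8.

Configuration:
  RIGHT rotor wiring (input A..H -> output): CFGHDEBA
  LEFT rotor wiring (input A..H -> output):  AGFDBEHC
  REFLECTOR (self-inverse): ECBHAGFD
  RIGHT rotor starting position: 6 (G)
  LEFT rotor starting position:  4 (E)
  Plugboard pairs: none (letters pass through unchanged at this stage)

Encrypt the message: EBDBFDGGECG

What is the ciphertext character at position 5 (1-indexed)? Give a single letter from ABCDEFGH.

Char 1 ('E'): step: R->7, L=4; E->plug->E->R->A->L->F->refl->G->L'->D->R'->B->plug->B
Char 2 ('B'): step: R->0, L->5 (L advanced); B->plug->B->R->F->L->A->refl->E->L'->H->R'->D->plug->D
Char 3 ('D'): step: R->1, L=5; D->plug->D->R->C->L->F->refl->G->L'->G->R'->C->plug->C
Char 4 ('B'): step: R->2, L=5; B->plug->B->R->F->L->A->refl->E->L'->H->R'->E->plug->E
Char 5 ('F'): step: R->3, L=5; F->plug->F->R->H->L->E->refl->A->L'->F->R'->E->plug->E

E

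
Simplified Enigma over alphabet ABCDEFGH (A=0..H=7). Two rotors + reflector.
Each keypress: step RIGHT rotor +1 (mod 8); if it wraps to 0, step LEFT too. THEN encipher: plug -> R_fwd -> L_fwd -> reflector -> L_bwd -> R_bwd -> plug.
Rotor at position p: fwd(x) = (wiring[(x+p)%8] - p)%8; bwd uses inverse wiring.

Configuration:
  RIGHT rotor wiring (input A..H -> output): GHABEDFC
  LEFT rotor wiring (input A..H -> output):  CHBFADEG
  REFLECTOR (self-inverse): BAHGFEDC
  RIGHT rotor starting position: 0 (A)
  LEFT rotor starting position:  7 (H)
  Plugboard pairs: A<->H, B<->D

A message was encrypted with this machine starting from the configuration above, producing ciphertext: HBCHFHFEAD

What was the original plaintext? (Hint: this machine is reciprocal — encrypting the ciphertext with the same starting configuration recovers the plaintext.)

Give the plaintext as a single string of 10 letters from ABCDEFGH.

Char 1 ('H'): step: R->1, L=7; H->plug->A->R->G->L->E->refl->F->L'->H->R'->B->plug->D
Char 2 ('B'): step: R->2, L=7; B->plug->D->R->B->L->D->refl->G->L'->E->R'->G->plug->G
Char 3 ('C'): step: R->3, L=7; C->plug->C->R->A->L->H->refl->C->L'->D->R'->F->plug->F
Char 4 ('H'): step: R->4, L=7; H->plug->A->R->A->L->H->refl->C->L'->D->R'->F->plug->F
Char 5 ('F'): step: R->5, L=7; F->plug->F->R->D->L->C->refl->H->L'->A->R'->B->plug->D
Char 6 ('H'): step: R->6, L=7; H->plug->A->R->H->L->F->refl->E->L'->G->R'->G->plug->G
Char 7 ('F'): step: R->7, L=7; F->plug->F->R->F->L->B->refl->A->L'->C->R'->E->plug->E
Char 8 ('E'): step: R->0, L->0 (L advanced); E->plug->E->R->E->L->A->refl->B->L'->C->R'->H->plug->A
Char 9 ('A'): step: R->1, L=0; A->plug->H->R->F->L->D->refl->G->L'->H->R'->B->plug->D
Char 10 ('D'): step: R->2, L=0; D->plug->B->R->H->L->G->refl->D->L'->F->R'->H->plug->A

Answer: DGFFDGEADA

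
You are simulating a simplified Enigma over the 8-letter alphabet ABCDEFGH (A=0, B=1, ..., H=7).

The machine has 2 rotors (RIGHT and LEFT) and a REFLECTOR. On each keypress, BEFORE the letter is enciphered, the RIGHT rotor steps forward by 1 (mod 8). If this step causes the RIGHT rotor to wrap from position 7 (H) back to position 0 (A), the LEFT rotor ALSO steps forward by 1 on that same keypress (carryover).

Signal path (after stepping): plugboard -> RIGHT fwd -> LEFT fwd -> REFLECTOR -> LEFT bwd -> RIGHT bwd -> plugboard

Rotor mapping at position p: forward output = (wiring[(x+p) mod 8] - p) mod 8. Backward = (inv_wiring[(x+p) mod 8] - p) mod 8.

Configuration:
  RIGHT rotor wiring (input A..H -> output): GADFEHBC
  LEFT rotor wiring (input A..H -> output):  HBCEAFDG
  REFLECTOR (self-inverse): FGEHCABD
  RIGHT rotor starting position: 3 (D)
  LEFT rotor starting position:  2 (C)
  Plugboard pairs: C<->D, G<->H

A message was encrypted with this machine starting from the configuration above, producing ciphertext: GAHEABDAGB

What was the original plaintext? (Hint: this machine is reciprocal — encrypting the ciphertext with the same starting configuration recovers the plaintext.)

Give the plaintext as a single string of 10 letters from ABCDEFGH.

Answer: DBDHBGCHBG

Derivation:
Char 1 ('G'): step: R->4, L=2; G->plug->H->R->B->L->C->refl->E->L'->F->R'->C->plug->D
Char 2 ('A'): step: R->5, L=2; A->plug->A->R->C->L->G->refl->B->L'->E->R'->B->plug->B
Char 3 ('H'): step: R->6, L=2; H->plug->G->R->G->L->F->refl->A->L'->A->R'->C->plug->D
Char 4 ('E'): step: R->7, L=2; E->plug->E->R->G->L->F->refl->A->L'->A->R'->G->plug->H
Char 5 ('A'): step: R->0, L->3 (L advanced); A->plug->A->R->G->L->G->refl->B->L'->A->R'->B->plug->B
Char 6 ('B'): step: R->1, L=3; B->plug->B->R->C->L->C->refl->E->L'->F->R'->H->plug->G
Char 7 ('D'): step: R->2, L=3; D->plug->C->R->C->L->C->refl->E->L'->F->R'->D->plug->C
Char 8 ('A'): step: R->3, L=3; A->plug->A->R->C->L->C->refl->E->L'->F->R'->G->plug->H
Char 9 ('G'): step: R->4, L=3; G->plug->H->R->B->L->F->refl->A->L'->D->R'->B->plug->B
Char 10 ('B'): step: R->5, L=3; B->plug->B->R->E->L->D->refl->H->L'->H->R'->H->plug->G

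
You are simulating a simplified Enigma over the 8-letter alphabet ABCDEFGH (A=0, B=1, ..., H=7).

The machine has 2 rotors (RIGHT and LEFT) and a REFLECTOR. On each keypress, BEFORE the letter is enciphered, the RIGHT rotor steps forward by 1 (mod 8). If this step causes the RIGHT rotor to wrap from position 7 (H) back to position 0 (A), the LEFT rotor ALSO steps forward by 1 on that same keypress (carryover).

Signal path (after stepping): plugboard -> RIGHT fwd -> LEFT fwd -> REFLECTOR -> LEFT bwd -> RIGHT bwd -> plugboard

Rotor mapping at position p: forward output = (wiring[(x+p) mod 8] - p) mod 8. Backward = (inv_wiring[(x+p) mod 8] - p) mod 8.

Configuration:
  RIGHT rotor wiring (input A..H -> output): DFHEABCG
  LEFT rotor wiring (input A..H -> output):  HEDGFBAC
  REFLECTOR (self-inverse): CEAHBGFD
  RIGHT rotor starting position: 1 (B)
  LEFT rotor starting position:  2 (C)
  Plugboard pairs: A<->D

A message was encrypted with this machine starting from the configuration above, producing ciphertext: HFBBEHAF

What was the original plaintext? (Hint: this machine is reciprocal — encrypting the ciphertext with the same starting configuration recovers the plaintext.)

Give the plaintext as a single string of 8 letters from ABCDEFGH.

Char 1 ('H'): step: R->2, L=2; H->plug->H->R->D->L->H->refl->D->L'->C->R'->B->plug->B
Char 2 ('F'): step: R->3, L=2; F->plug->F->R->A->L->B->refl->E->L'->B->R'->A->plug->D
Char 3 ('B'): step: R->4, L=2; B->plug->B->R->F->L->A->refl->C->L'->H->R'->E->plug->E
Char 4 ('B'): step: R->5, L=2; B->plug->B->R->F->L->A->refl->C->L'->H->R'->G->plug->G
Char 5 ('E'): step: R->6, L=2; E->plug->E->R->B->L->E->refl->B->L'->A->R'->B->plug->B
Char 6 ('H'): step: R->7, L=2; H->plug->H->R->D->L->H->refl->D->L'->C->R'->G->plug->G
Char 7 ('A'): step: R->0, L->3 (L advanced); A->plug->D->R->E->L->H->refl->D->L'->A->R'->E->plug->E
Char 8 ('F'): step: R->1, L=3; F->plug->F->R->B->L->C->refl->A->L'->H->R'->D->plug->A

Answer: BDEGBGEA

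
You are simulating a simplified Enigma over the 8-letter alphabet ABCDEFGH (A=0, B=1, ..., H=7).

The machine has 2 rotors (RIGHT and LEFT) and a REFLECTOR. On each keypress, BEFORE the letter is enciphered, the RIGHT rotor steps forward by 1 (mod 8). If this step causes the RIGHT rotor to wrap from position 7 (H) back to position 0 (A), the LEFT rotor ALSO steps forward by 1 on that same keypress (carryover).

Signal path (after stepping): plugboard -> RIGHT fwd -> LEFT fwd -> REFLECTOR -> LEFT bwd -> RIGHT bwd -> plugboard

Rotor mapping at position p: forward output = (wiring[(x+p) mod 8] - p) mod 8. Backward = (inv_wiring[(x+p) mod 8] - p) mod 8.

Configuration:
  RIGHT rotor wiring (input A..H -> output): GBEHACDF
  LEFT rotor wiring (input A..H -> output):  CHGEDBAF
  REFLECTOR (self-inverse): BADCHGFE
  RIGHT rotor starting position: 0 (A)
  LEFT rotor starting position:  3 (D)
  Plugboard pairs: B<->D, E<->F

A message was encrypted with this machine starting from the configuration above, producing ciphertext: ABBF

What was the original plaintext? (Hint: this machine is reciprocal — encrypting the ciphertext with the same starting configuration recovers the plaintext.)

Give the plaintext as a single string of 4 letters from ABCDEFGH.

Char 1 ('A'): step: R->1, L=3; A->plug->A->R->A->L->B->refl->A->L'->B->R'->E->plug->F
Char 2 ('B'): step: R->2, L=3; B->plug->D->R->A->L->B->refl->A->L'->B->R'->E->plug->F
Char 3 ('B'): step: R->3, L=3; B->plug->D->R->A->L->B->refl->A->L'->B->R'->H->plug->H
Char 4 ('F'): step: R->4, L=3; F->plug->E->R->C->L->G->refl->F->L'->D->R'->H->plug->H

Answer: FFHH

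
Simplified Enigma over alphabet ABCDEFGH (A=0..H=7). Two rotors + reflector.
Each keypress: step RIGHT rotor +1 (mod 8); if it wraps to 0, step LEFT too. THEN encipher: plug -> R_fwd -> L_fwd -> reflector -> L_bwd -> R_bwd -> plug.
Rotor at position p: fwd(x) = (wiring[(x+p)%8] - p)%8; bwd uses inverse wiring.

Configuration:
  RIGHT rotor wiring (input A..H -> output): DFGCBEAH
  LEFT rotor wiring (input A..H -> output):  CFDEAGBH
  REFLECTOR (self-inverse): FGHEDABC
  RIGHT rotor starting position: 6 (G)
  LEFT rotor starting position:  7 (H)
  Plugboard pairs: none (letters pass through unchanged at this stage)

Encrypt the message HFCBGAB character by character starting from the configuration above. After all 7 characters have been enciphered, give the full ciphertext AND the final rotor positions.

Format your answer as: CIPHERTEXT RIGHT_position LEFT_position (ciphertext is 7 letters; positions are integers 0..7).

Answer: EEACHHC 5 0

Derivation:
Char 1 ('H'): step: R->7, L=7; H->plug->H->R->B->L->D->refl->E->L'->D->R'->E->plug->E
Char 2 ('F'): step: R->0, L->0 (L advanced); F->plug->F->R->E->L->A->refl->F->L'->B->R'->E->plug->E
Char 3 ('C'): step: R->1, L=0; C->plug->C->R->B->L->F->refl->A->L'->E->R'->A->plug->A
Char 4 ('B'): step: R->2, L=0; B->plug->B->R->A->L->C->refl->H->L'->H->R'->C->plug->C
Char 5 ('G'): step: R->3, L=0; G->plug->G->R->C->L->D->refl->E->L'->D->R'->H->plug->H
Char 6 ('A'): step: R->4, L=0; A->plug->A->R->F->L->G->refl->B->L'->G->R'->H->plug->H
Char 7 ('B'): step: R->5, L=0; B->plug->B->R->D->L->E->refl->D->L'->C->R'->C->plug->C
Final: ciphertext=EEACHHC, RIGHT=5, LEFT=0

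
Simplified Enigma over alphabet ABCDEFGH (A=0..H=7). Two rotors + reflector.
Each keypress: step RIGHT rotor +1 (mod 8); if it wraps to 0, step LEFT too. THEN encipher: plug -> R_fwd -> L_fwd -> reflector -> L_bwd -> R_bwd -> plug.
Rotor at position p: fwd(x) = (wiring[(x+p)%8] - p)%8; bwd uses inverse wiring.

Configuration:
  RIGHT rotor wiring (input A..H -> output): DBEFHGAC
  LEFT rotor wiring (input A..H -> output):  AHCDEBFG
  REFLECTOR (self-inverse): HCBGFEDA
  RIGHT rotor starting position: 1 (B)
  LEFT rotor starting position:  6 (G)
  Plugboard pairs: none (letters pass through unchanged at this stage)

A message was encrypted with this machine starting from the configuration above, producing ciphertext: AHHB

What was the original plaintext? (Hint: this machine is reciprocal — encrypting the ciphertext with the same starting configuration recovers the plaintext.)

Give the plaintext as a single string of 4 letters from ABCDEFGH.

Char 1 ('A'): step: R->2, L=6; A->plug->A->R->C->L->C->refl->B->L'->D->R'->B->plug->B
Char 2 ('H'): step: R->3, L=6; H->plug->H->R->B->L->A->refl->H->L'->A->R'->F->plug->F
Char 3 ('H'): step: R->4, L=6; H->plug->H->R->B->L->A->refl->H->L'->A->R'->G->plug->G
Char 4 ('B'): step: R->5, L=6; B->plug->B->R->D->L->B->refl->C->L'->C->R'->H->plug->H

Answer: BFGH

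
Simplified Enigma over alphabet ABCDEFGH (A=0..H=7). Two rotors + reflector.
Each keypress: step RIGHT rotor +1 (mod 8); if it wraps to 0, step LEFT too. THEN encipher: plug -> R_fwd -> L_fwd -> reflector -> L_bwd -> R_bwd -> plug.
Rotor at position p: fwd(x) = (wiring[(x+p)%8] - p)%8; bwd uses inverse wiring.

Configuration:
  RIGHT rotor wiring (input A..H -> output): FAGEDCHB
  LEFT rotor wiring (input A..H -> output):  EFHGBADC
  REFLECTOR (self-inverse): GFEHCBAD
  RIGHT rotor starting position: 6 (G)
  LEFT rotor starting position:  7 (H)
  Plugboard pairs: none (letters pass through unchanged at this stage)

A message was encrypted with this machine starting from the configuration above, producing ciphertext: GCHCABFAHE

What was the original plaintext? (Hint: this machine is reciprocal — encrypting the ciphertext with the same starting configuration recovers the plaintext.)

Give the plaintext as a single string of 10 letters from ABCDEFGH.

Char 1 ('G'): step: R->7, L=7; G->plug->G->R->D->L->A->refl->G->L'->C->R'->A->plug->A
Char 2 ('C'): step: R->0, L->0 (L advanced); C->plug->C->R->G->L->D->refl->H->L'->C->R'->F->plug->F
Char 3 ('H'): step: R->1, L=0; H->plug->H->R->E->L->B->refl->F->L'->B->R'->E->plug->E
Char 4 ('C'): step: R->2, L=0; C->plug->C->R->B->L->F->refl->B->L'->E->R'->A->plug->A
Char 5 ('A'): step: R->3, L=0; A->plug->A->R->B->L->F->refl->B->L'->E->R'->D->plug->D
Char 6 ('B'): step: R->4, L=0; B->plug->B->R->G->L->D->refl->H->L'->C->R'->G->plug->G
Char 7 ('F'): step: R->5, L=0; F->plug->F->R->B->L->F->refl->B->L'->E->R'->C->plug->C
Char 8 ('A'): step: R->6, L=0; A->plug->A->R->B->L->F->refl->B->L'->E->R'->H->plug->H
Char 9 ('H'): step: R->7, L=0; H->plug->H->R->A->L->E->refl->C->L'->H->R'->D->plug->D
Char 10 ('E'): step: R->0, L->1 (L advanced); E->plug->E->R->D->L->A->refl->G->L'->B->R'->H->plug->H

Answer: AFEADGCHDH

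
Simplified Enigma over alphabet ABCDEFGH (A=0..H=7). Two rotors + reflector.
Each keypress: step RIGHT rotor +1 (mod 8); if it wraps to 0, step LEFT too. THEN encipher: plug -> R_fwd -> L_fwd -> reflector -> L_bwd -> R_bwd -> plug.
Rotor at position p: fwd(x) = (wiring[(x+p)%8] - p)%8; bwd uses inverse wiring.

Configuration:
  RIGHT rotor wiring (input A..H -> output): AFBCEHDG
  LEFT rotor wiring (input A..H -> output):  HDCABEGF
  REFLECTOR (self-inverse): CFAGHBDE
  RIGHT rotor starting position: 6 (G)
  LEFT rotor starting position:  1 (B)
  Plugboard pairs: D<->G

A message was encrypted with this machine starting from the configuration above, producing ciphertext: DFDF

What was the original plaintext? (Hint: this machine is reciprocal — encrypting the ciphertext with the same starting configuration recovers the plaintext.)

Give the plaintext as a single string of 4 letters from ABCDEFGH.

Answer: EHCC

Derivation:
Char 1 ('D'): step: R->7, L=1; D->plug->G->R->A->L->C->refl->A->L'->D->R'->E->plug->E
Char 2 ('F'): step: R->0, L->2 (L advanced); F->plug->F->R->H->L->B->refl->F->L'->G->R'->H->plug->H
Char 3 ('D'): step: R->1, L=2; D->plug->G->R->F->L->D->refl->G->L'->B->R'->C->plug->C
Char 4 ('F'): step: R->2, L=2; F->plug->F->R->E->L->E->refl->H->L'->C->R'->C->plug->C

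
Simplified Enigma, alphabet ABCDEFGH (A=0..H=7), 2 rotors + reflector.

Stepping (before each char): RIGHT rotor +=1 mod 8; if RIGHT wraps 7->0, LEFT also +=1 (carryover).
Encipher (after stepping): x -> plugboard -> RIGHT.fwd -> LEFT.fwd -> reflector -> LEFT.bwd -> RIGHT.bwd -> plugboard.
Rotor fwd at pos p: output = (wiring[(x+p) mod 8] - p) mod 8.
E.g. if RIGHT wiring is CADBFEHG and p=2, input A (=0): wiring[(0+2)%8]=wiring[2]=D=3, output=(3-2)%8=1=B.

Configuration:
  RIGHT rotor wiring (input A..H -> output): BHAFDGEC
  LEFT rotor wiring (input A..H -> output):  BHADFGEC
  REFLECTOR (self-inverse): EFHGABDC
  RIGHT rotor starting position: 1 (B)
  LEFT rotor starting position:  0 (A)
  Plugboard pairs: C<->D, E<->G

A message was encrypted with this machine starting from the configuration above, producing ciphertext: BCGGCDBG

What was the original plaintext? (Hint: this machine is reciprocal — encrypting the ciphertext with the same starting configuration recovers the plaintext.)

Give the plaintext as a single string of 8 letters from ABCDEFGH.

Char 1 ('B'): step: R->2, L=0; B->plug->B->R->D->L->D->refl->G->L'->F->R'->H->plug->H
Char 2 ('C'): step: R->3, L=0; C->plug->D->R->B->L->H->refl->C->L'->H->R'->E->plug->G
Char 3 ('G'): step: R->4, L=0; G->plug->E->R->F->L->G->refl->D->L'->D->R'->F->plug->F
Char 4 ('G'): step: R->5, L=0; G->plug->E->R->C->L->A->refl->E->L'->G->R'->H->plug->H
Char 5 ('C'): step: R->6, L=0; C->plug->D->R->B->L->H->refl->C->L'->H->R'->F->plug->F
Char 6 ('D'): step: R->7, L=0; D->plug->C->R->A->L->B->refl->F->L'->E->R'->F->plug->F
Char 7 ('B'): step: R->0, L->1 (L advanced); B->plug->B->R->H->L->A->refl->E->L'->D->R'->E->plug->G
Char 8 ('G'): step: R->1, L=1; G->plug->E->R->F->L->D->refl->G->L'->A->R'->H->plug->H

Answer: HGFHFFGH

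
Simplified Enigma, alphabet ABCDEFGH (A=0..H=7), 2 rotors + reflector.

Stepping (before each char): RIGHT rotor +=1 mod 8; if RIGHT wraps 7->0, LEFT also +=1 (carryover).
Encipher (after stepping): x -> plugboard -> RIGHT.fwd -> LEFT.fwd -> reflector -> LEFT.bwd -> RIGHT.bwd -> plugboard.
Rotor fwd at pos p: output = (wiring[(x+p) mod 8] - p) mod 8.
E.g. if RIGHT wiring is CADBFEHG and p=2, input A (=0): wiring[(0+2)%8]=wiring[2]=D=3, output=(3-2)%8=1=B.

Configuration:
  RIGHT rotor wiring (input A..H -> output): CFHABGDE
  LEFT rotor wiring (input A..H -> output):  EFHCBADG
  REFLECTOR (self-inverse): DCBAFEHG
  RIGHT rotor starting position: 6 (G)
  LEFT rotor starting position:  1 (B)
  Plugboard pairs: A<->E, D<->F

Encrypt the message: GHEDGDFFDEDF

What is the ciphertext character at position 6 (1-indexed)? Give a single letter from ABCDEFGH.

Char 1 ('G'): step: R->7, L=1; G->plug->G->R->H->L->D->refl->A->L'->D->R'->B->plug->B
Char 2 ('H'): step: R->0, L->2 (L advanced); H->plug->H->R->E->L->B->refl->C->L'->G->R'->F->plug->D
Char 3 ('E'): step: R->1, L=2; E->plug->A->R->E->L->B->refl->C->L'->G->R'->B->plug->B
Char 4 ('D'): step: R->2, L=2; D->plug->F->R->C->L->H->refl->G->L'->D->R'->H->plug->H
Char 5 ('G'): step: R->3, L=2; G->plug->G->R->C->L->H->refl->G->L'->D->R'->C->plug->C
Char 6 ('D'): step: R->4, L=2; D->plug->F->R->B->L->A->refl->D->L'->H->R'->C->plug->C

C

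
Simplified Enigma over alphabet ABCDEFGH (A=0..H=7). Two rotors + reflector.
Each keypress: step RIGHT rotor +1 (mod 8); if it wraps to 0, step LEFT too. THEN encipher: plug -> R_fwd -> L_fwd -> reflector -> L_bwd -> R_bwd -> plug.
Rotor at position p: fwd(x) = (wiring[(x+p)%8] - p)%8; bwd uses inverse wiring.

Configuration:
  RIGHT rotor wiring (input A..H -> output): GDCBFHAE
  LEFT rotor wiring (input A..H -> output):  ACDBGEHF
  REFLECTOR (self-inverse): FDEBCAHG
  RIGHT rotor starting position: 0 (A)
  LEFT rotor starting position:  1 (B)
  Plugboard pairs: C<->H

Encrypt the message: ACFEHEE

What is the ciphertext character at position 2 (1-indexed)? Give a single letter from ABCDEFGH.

Char 1 ('A'): step: R->1, L=1; A->plug->A->R->C->L->A->refl->F->L'->D->R'->G->plug->G
Char 2 ('C'): step: R->2, L=1; C->plug->H->R->B->L->C->refl->E->L'->G->R'->E->plug->E

E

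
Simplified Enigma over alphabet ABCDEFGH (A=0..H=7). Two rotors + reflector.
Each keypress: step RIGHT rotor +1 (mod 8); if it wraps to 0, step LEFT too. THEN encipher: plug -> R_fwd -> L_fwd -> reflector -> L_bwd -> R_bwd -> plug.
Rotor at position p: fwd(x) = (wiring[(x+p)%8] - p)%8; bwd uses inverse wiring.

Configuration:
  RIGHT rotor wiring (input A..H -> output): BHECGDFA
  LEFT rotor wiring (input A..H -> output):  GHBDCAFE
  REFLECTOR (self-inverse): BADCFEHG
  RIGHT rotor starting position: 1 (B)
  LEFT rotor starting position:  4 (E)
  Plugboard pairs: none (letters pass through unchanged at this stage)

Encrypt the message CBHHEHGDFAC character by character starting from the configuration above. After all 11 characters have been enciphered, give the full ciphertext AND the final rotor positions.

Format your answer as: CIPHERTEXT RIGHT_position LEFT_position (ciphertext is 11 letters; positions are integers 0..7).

Char 1 ('C'): step: R->2, L=4; C->plug->C->R->E->L->C->refl->D->L'->F->R'->H->plug->H
Char 2 ('B'): step: R->3, L=4; B->plug->B->R->D->L->A->refl->B->L'->C->R'->D->plug->D
Char 3 ('H'): step: R->4, L=4; H->plug->H->R->G->L->F->refl->E->L'->B->R'->C->plug->C
Char 4 ('H'): step: R->5, L=4; H->plug->H->R->B->L->E->refl->F->L'->G->R'->A->plug->A
Char 5 ('E'): step: R->6, L=4; E->plug->E->R->G->L->F->refl->E->L'->B->R'->D->plug->D
Char 6 ('H'): step: R->7, L=4; H->plug->H->R->G->L->F->refl->E->L'->B->R'->A->plug->A
Char 7 ('G'): step: R->0, L->5 (L advanced); G->plug->G->R->F->L->E->refl->F->L'->H->R'->B->plug->B
Char 8 ('D'): step: R->1, L=5; D->plug->D->R->F->L->E->refl->F->L'->H->R'->G->plug->G
Char 9 ('F'): step: R->2, L=5; F->plug->F->R->G->L->G->refl->H->L'->C->R'->A->plug->A
Char 10 ('A'): step: R->3, L=5; A->plug->A->R->H->L->F->refl->E->L'->F->R'->E->plug->E
Char 11 ('C'): step: R->4, L=5; C->plug->C->R->B->L->A->refl->B->L'->D->R'->F->plug->F
Final: ciphertext=HDCADABGAEF, RIGHT=4, LEFT=5

Answer: HDCADABGAEF 4 5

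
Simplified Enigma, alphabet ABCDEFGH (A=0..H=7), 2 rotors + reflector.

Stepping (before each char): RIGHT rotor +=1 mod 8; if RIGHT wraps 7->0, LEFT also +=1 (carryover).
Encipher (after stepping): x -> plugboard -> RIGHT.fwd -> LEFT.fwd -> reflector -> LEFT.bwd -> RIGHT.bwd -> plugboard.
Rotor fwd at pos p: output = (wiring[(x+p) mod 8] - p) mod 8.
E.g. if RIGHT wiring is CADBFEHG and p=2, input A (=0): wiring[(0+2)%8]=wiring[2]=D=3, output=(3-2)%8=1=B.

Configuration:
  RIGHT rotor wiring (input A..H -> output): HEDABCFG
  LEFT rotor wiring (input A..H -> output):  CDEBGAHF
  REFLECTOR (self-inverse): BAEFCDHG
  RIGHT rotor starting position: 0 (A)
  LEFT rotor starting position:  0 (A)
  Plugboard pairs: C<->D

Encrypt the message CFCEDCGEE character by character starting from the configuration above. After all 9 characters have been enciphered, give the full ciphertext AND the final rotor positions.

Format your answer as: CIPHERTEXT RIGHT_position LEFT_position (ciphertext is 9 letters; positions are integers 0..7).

Answer: BBHAEHDDA 1 1

Derivation:
Char 1 ('C'): step: R->1, L=0; C->plug->D->R->A->L->C->refl->E->L'->C->R'->B->plug->B
Char 2 ('F'): step: R->2, L=0; F->plug->F->R->E->L->G->refl->H->L'->G->R'->B->plug->B
Char 3 ('C'): step: R->3, L=0; C->plug->D->R->C->L->E->refl->C->L'->A->R'->H->plug->H
Char 4 ('E'): step: R->4, L=0; E->plug->E->R->D->L->B->refl->A->L'->F->R'->A->plug->A
Char 5 ('D'): step: R->5, L=0; D->plug->C->R->B->L->D->refl->F->L'->H->R'->E->plug->E
Char 6 ('C'): step: R->6, L=0; C->plug->D->R->G->L->H->refl->G->L'->E->R'->H->plug->H
Char 7 ('G'): step: R->7, L=0; G->plug->G->R->D->L->B->refl->A->L'->F->R'->C->plug->D
Char 8 ('E'): step: R->0, L->1 (L advanced); E->plug->E->R->B->L->D->refl->F->L'->D->R'->C->plug->D
Char 9 ('E'): step: R->1, L=1; E->plug->E->R->B->L->D->refl->F->L'->D->R'->A->plug->A
Final: ciphertext=BBHAEHDDA, RIGHT=1, LEFT=1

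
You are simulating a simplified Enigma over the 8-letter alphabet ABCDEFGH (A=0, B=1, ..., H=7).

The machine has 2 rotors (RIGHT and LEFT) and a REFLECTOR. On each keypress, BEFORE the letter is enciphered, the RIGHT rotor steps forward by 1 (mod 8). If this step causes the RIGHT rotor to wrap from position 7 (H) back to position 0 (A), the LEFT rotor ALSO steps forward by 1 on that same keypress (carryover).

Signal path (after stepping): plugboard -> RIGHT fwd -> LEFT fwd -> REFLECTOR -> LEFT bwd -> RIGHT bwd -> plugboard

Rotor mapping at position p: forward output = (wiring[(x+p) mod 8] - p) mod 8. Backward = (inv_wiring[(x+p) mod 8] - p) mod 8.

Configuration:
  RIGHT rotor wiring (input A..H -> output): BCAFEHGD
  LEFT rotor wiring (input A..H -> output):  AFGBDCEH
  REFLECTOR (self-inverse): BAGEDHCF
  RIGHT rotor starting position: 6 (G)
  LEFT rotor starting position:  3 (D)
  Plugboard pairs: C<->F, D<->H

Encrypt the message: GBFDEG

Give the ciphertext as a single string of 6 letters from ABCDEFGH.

Answer: EHHGGB

Derivation:
Char 1 ('G'): step: R->7, L=3; G->plug->G->R->A->L->G->refl->C->L'->G->R'->E->plug->E
Char 2 ('B'): step: R->0, L->4 (L advanced); B->plug->B->R->C->L->A->refl->B->L'->F->R'->D->plug->H
Char 3 ('F'): step: R->1, L=4; F->plug->C->R->E->L->E->refl->D->L'->D->R'->D->plug->H
Char 4 ('D'): step: R->2, L=4; D->plug->H->R->A->L->H->refl->F->L'->H->R'->G->plug->G
Char 5 ('E'): step: R->3, L=4; E->plug->E->R->A->L->H->refl->F->L'->H->R'->G->plug->G
Char 6 ('G'): step: R->4, L=4; G->plug->G->R->E->L->E->refl->D->L'->D->R'->B->plug->B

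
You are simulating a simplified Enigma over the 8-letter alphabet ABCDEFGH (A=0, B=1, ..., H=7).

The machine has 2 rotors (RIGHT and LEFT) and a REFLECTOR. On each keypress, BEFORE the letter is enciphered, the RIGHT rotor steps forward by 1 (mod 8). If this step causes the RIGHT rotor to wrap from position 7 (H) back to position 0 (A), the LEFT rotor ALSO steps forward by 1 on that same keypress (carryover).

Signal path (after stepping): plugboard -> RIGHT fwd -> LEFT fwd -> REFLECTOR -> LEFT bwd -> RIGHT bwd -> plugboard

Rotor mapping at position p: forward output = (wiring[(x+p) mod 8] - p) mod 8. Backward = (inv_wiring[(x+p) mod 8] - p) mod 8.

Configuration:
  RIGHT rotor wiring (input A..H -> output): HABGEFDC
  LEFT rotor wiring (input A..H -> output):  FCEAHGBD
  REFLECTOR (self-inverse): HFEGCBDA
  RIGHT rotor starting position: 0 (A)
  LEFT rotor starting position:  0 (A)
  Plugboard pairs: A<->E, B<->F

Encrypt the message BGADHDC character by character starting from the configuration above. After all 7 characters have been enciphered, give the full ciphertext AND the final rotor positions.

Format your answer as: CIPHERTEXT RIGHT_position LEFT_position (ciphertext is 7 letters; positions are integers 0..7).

Char 1 ('B'): step: R->1, L=0; B->plug->F->R->C->L->E->refl->C->L'->B->R'->G->plug->G
Char 2 ('G'): step: R->2, L=0; G->plug->G->R->F->L->G->refl->D->L'->H->R'->A->plug->E
Char 3 ('A'): step: R->3, L=0; A->plug->E->R->H->L->D->refl->G->L'->F->R'->G->plug->G
Char 4 ('D'): step: R->4, L=0; D->plug->D->R->G->L->B->refl->F->L'->A->R'->A->plug->E
Char 5 ('H'): step: R->5, L=0; H->plug->H->R->H->L->D->refl->G->L'->F->R'->C->plug->C
Char 6 ('D'): step: R->6, L=0; D->plug->D->R->C->L->E->refl->C->L'->B->R'->C->plug->C
Char 7 ('C'): step: R->7, L=0; C->plug->C->R->B->L->C->refl->E->L'->C->R'->D->plug->D
Final: ciphertext=GEGECCD, RIGHT=7, LEFT=0

Answer: GEGECCD 7 0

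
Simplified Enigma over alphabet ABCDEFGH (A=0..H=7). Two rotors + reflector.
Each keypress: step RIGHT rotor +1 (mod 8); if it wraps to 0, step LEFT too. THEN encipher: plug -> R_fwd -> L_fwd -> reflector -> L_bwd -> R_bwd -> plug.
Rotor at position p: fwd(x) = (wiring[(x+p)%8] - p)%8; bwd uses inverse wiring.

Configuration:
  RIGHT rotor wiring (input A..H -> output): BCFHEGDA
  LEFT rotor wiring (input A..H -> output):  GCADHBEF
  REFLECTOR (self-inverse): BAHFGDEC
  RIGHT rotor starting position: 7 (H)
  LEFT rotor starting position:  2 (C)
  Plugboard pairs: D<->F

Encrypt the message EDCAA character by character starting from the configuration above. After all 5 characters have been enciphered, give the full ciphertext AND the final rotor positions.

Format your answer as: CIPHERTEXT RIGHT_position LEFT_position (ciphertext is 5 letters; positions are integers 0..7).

Char 1 ('E'): step: R->0, L->3 (L advanced); E->plug->E->R->E->L->C->refl->H->L'->G->R'->F->plug->D
Char 2 ('D'): step: R->1, L=3; D->plug->F->R->C->L->G->refl->E->L'->B->R'->A->plug->A
Char 3 ('C'): step: R->2, L=3; C->plug->C->R->C->L->G->refl->E->L'->B->R'->E->plug->E
Char 4 ('A'): step: R->3, L=3; A->plug->A->R->E->L->C->refl->H->L'->G->R'->F->plug->D
Char 5 ('A'): step: R->4, L=3; A->plug->A->R->A->L->A->refl->B->L'->D->R'->H->plug->H
Final: ciphertext=DAEDH, RIGHT=4, LEFT=3

Answer: DAEDH 4 3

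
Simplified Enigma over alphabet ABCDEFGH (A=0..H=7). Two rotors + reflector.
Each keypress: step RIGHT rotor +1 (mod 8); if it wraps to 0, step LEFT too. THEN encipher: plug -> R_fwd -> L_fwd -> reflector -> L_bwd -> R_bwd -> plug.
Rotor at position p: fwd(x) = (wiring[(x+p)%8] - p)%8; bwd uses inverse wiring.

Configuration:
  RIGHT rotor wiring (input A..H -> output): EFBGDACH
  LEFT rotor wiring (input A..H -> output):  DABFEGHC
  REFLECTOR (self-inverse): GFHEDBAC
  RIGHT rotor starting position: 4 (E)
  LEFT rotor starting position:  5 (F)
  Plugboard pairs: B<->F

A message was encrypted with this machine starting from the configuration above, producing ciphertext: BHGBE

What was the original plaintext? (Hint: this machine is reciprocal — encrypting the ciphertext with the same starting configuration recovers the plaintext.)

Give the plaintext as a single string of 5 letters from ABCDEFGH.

Char 1 ('B'): step: R->5, L=5; B->plug->F->R->E->L->D->refl->E->L'->F->R'->B->plug->F
Char 2 ('H'): step: R->6, L=5; H->plug->H->R->C->L->F->refl->B->L'->A->R'->F->plug->B
Char 3 ('G'): step: R->7, L=5; G->plug->G->R->B->L->C->refl->H->L'->H->R'->E->plug->E
Char 4 ('B'): step: R->0, L->6 (L advanced); B->plug->F->R->A->L->B->refl->F->L'->C->R'->G->plug->G
Char 5 ('E'): step: R->1, L=6; E->plug->E->R->H->L->A->refl->G->L'->G->R'->G->plug->G

Answer: FBEGG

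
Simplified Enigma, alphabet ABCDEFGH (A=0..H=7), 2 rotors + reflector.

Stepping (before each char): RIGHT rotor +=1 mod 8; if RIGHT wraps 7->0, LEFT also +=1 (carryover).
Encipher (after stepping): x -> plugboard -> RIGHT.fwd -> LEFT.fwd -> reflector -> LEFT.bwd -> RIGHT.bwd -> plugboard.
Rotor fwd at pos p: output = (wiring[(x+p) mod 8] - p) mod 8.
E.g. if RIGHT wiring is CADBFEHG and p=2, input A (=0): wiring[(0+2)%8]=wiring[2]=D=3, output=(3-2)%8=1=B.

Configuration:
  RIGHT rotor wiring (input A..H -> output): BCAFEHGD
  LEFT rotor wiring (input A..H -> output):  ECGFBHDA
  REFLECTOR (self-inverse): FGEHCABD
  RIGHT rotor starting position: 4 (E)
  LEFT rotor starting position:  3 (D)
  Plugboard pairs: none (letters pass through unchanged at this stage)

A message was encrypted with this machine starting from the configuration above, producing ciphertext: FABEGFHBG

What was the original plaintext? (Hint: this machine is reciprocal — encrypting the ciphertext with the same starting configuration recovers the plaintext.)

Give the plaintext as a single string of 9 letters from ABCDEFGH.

Char 1 ('F'): step: R->5, L=3; F->plug->F->R->D->L->A->refl->F->L'->E->R'->D->plug->D
Char 2 ('A'): step: R->6, L=3; A->plug->A->R->A->L->C->refl->E->L'->C->R'->E->plug->E
Char 3 ('B'): step: R->7, L=3; B->plug->B->R->C->L->E->refl->C->L'->A->R'->G->plug->G
Char 4 ('E'): step: R->0, L->4 (L advanced); E->plug->E->R->E->L->A->refl->F->L'->A->R'->C->plug->C
Char 5 ('G'): step: R->1, L=4; G->plug->G->R->C->L->H->refl->D->L'->B->R'->A->plug->A
Char 6 ('F'): step: R->2, L=4; F->plug->F->R->B->L->D->refl->H->L'->C->R'->C->plug->C
Char 7 ('H'): step: R->3, L=4; H->plug->H->R->F->L->G->refl->B->L'->H->R'->G->plug->G
Char 8 ('B'): step: R->4, L=4; B->plug->B->R->D->L->E->refl->C->L'->G->R'->F->plug->F
Char 9 ('G'): step: R->5, L=4; G->plug->G->R->A->L->F->refl->A->L'->E->R'->D->plug->D

Answer: DEGCACGFD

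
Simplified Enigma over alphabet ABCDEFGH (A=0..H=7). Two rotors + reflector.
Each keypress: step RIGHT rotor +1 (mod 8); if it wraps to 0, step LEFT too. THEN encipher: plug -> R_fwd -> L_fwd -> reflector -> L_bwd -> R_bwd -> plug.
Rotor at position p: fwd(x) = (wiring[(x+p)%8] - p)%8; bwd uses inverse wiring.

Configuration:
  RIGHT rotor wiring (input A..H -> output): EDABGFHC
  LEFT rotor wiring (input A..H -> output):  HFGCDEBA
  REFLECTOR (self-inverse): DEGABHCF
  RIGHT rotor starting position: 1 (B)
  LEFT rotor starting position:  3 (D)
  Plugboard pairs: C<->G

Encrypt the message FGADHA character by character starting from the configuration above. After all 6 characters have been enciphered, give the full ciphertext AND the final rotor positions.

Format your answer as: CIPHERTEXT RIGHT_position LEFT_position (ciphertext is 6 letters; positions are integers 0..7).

Answer: GHHHAC 7 3

Derivation:
Char 1 ('F'): step: R->2, L=3; F->plug->F->R->A->L->H->refl->F->L'->E->R'->C->plug->G
Char 2 ('G'): step: R->3, L=3; G->plug->C->R->C->L->B->refl->E->L'->F->R'->H->plug->H
Char 3 ('A'): step: R->4, L=3; A->plug->A->R->C->L->B->refl->E->L'->F->R'->H->plug->H
Char 4 ('D'): step: R->5, L=3; D->plug->D->R->H->L->D->refl->A->L'->B->R'->H->plug->H
Char 5 ('H'): step: R->6, L=3; H->plug->H->R->H->L->D->refl->A->L'->B->R'->A->plug->A
Char 6 ('A'): step: R->7, L=3; A->plug->A->R->D->L->G->refl->C->L'->G->R'->G->plug->C
Final: ciphertext=GHHHAC, RIGHT=7, LEFT=3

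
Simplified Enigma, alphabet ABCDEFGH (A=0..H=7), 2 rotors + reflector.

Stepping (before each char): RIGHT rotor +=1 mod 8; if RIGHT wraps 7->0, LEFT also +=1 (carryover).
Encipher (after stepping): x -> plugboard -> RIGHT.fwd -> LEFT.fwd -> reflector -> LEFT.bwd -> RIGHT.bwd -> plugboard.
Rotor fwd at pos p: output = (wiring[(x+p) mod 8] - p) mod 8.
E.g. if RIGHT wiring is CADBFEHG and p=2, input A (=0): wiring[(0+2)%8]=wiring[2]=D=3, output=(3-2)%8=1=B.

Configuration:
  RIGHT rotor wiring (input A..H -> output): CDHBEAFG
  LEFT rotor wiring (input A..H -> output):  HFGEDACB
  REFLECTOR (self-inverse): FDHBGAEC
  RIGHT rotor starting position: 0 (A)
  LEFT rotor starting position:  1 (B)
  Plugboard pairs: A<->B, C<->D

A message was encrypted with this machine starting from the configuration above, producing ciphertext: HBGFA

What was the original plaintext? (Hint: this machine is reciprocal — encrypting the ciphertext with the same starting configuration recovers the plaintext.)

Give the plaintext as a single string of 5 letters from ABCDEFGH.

Char 1 ('H'): step: R->1, L=1; H->plug->H->R->B->L->F->refl->A->L'->G->R'->B->plug->A
Char 2 ('B'): step: R->2, L=1; B->plug->A->R->F->L->B->refl->D->L'->C->R'->C->plug->D
Char 3 ('G'): step: R->3, L=1; G->plug->G->R->A->L->E->refl->G->L'->H->R'->F->plug->F
Char 4 ('F'): step: R->4, L=1; F->plug->F->R->H->L->G->refl->E->L'->A->R'->A->plug->B
Char 5 ('A'): step: R->5, L=1; A->plug->B->R->A->L->E->refl->G->L'->H->R'->H->plug->H

Answer: ADFBH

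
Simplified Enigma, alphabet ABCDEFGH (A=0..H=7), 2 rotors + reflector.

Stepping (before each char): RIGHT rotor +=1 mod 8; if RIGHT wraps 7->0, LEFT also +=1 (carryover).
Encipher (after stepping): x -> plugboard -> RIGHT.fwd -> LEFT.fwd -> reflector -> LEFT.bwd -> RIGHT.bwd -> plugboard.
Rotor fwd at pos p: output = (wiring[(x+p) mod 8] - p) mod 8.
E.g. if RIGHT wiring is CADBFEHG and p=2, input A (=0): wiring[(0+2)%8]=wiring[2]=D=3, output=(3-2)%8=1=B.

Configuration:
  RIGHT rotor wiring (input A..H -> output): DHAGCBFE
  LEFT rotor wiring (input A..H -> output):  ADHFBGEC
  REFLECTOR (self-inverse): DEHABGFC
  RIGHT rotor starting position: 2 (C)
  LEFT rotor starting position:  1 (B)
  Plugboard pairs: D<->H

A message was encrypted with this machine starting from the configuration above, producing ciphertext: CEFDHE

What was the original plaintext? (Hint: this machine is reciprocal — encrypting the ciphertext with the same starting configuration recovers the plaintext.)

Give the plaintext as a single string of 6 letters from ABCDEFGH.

Char 1 ('C'): step: R->3, L=1; C->plug->C->R->G->L->B->refl->E->L'->C->R'->D->plug->H
Char 2 ('E'): step: R->4, L=1; E->plug->E->R->H->L->H->refl->C->L'->A->R'->D->plug->H
Char 3 ('F'): step: R->5, L=1; F->plug->F->R->D->L->A->refl->D->L'->F->R'->H->plug->D
Char 4 ('D'): step: R->6, L=1; D->plug->H->R->D->L->A->refl->D->L'->F->R'->C->plug->C
Char 5 ('H'): step: R->7, L=1; H->plug->D->R->B->L->G->refl->F->L'->E->R'->B->plug->B
Char 6 ('E'): step: R->0, L->2 (L advanced); E->plug->E->R->C->L->H->refl->C->L'->E->R'->H->plug->D

Answer: HHDCBD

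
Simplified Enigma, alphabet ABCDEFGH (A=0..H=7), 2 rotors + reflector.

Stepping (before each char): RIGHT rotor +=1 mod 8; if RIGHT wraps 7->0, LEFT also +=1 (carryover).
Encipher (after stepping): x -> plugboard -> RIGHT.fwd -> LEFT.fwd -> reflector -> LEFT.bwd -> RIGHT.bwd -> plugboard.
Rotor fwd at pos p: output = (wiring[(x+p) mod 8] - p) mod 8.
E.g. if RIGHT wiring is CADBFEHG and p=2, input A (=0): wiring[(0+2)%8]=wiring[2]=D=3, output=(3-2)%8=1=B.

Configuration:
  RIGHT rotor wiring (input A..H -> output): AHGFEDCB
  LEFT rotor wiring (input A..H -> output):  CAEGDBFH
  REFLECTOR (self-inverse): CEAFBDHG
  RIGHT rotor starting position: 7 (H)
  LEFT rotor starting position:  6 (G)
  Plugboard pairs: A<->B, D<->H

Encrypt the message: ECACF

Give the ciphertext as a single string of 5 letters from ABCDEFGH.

Answer: ADHED

Derivation:
Char 1 ('E'): step: R->0, L->7 (L advanced); E->plug->E->R->E->L->H->refl->G->L'->H->R'->B->plug->A
Char 2 ('C'): step: R->1, L=7; C->plug->C->R->E->L->H->refl->G->L'->H->R'->H->plug->D
Char 3 ('A'): step: R->2, L=7; A->plug->B->R->D->L->F->refl->D->L'->B->R'->D->plug->H
Char 4 ('C'): step: R->3, L=7; C->plug->C->R->A->L->A->refl->C->L'->G->R'->E->plug->E
Char 5 ('F'): step: R->4, L=7; F->plug->F->R->D->L->F->refl->D->L'->B->R'->H->plug->D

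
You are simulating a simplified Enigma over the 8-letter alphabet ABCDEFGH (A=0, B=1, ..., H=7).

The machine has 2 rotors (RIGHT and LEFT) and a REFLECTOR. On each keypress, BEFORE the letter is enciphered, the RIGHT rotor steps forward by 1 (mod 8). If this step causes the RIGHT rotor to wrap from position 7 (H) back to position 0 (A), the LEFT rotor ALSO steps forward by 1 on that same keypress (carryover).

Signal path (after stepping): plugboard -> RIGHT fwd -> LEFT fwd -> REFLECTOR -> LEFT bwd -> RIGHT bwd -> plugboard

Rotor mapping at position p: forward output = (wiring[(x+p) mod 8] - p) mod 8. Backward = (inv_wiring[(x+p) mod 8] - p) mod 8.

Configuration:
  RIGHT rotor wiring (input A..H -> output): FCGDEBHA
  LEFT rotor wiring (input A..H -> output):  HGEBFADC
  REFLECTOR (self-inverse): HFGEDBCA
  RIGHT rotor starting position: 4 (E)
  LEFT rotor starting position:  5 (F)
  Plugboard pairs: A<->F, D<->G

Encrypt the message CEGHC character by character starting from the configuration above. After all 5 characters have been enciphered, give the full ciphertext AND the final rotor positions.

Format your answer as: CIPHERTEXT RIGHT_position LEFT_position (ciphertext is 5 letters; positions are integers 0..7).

Answer: ADABE 1 6

Derivation:
Char 1 ('C'): step: R->5, L=5; C->plug->C->R->D->L->C->refl->G->L'->B->R'->F->plug->A
Char 2 ('E'): step: R->6, L=5; E->plug->E->R->A->L->D->refl->E->L'->G->R'->G->plug->D
Char 3 ('G'): step: R->7, L=5; G->plug->D->R->H->L->A->refl->H->L'->F->R'->F->plug->A
Char 4 ('H'): step: R->0, L->6 (L advanced); H->plug->H->R->A->L->F->refl->B->L'->C->R'->B->plug->B
Char 5 ('C'): step: R->1, L=6; C->plug->C->R->C->L->B->refl->F->L'->A->R'->E->plug->E
Final: ciphertext=ADABE, RIGHT=1, LEFT=6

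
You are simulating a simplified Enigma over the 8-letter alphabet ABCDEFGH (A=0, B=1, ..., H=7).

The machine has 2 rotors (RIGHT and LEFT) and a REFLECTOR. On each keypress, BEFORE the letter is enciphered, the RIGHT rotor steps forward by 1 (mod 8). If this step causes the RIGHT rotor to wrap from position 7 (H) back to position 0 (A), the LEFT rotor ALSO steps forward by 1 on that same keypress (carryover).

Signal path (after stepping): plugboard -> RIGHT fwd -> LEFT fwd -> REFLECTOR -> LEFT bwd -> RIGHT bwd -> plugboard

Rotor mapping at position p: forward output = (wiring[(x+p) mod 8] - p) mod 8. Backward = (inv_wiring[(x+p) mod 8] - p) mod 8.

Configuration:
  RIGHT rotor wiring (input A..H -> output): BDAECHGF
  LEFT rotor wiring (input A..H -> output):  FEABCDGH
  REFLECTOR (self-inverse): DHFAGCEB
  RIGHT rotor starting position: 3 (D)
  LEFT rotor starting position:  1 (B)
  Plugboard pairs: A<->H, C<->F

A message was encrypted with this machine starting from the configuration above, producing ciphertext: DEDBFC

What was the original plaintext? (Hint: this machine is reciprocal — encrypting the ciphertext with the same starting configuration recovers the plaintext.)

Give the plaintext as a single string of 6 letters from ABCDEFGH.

Char 1 ('D'): step: R->4, L=1; D->plug->D->R->B->L->H->refl->B->L'->D->R'->B->plug->B
Char 2 ('E'): step: R->5, L=1; E->plug->E->R->G->L->G->refl->E->L'->H->R'->G->plug->G
Char 3 ('D'): step: R->6, L=1; D->plug->D->R->F->L->F->refl->C->L'->E->R'->G->plug->G
Char 4 ('B'): step: R->7, L=1; B->plug->B->R->C->L->A->refl->D->L'->A->R'->G->plug->G
Char 5 ('F'): step: R->0, L->2 (L advanced); F->plug->C->R->A->L->G->refl->E->L'->E->R'->D->plug->D
Char 6 ('C'): step: R->1, L=2; C->plug->F->R->F->L->F->refl->C->L'->H->R'->B->plug->B

Answer: BGGGDB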